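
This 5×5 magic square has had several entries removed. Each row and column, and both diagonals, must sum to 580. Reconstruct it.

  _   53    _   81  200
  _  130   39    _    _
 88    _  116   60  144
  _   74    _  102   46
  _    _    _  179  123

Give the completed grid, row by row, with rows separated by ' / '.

109 53 137 81 200 / 186 130 39 158 67 / 88 172 116 60 144 / 165 74 193 102 46 / 32 151 95 179 123

Row 3 must total 580; the given cells sum to 408, so (3,2) = 172.
Column 2: 53 + 130 + 172 + 74 + ? = 580, so (5,2) = 151.
The remaining cell in column 4 is (2,4) = 580 − 422 = 158.
Column 5: 200 + 144 + 46 + 123 + ? = 580, so (2,5) = 67.
Main diagonal must total 580; the given cells sum to 471, so (1,1) = 109.
Anti-diagonal: 200 + 158 + 116 + 74 + ? = 580, so (5,1) = 32.
Row 1 must total 580; the given cells sum to 443, so (1,3) = 137.
Using row 2: 130 + 39 + 158 + 67 + ? → (2,1) = 580 − 394 = 186.
The remaining cell in row 5 is (5,3) = 580 − 485 = 95.
Column 1: 109 + 186 + 88 + 32 + ? = 580, so (4,1) = 165.
Column 3: 137 + 39 + 116 + 95 + ? = 580, so (4,3) = 193.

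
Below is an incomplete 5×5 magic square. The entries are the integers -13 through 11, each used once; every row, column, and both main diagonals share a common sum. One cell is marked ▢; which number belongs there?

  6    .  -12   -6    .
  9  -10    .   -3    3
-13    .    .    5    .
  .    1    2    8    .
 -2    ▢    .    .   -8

4

The entries are -13 through 11, which sum to -25, so each line sums to -25/5 = -5.
The remaining cell in row 2 is (2,3) = -5 − (-1) = -4.
From column 1, -5 − (6 + 9 + (-13) + (-2)) gives (4,1) = -5.
Using column 4: -6 + (-3) + 5 + 8 + ? → (5,4) = -5 − 4 = -9.
Main diagonal must total -5; the given cells sum to -4, so (3,3) = -1.
The remaining cell in anti-diagonal is (1,5) = -5 − (-5) = 0.
The remaining cell in row 1 is (1,2) = -5 − (-12) = 7.
Row 4: -5 + 1 + 2 + 8 + ? = -5, so (4,5) = -11.
Using column 3: -12 + (-4) + (-1) + 2 + ? → (5,3) = -5 − (-15) = 10.
Using column 5: 0 + 3 + (-11) + (-8) + ? → (3,5) = -5 − (-16) = 11.
Row 3 must total -5; the given cells sum to 2, so (3,2) = -7.
Row 5 needs -5; the known cells sum to -9, so (5,2) = 4.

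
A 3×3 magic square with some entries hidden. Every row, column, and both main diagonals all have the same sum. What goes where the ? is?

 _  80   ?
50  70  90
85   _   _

Row 2 is complete and sums to 210; that is the magic constant.
From column 1, 210 − (50 + 85) gives (1,1) = 75.
Column 2 needs 210; the known cells sum to 150, so (3,2) = 60.
From main diagonal, 210 − (75 + 70) gives (3,3) = 65.
Using anti-diagonal: 70 + 85 + ? → (1,3) = 210 − 155 = 55.

55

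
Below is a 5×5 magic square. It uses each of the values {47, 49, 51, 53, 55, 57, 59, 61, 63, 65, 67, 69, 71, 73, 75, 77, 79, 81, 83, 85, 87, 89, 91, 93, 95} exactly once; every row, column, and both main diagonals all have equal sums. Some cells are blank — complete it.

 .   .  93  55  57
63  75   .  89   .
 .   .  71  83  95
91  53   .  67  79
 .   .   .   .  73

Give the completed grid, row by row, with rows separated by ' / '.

69 81 93 55 57 / 63 75 77 89 51 / 47 59 71 83 95 / 91 53 65 67 79 / 85 87 49 61 73

The 25 entries sum to 1775, so each line sums to 1775/5 = 355.
From row 4, 355 − (91 + 53 + 67 + 79) gives (4,3) = 65.
Column 4 must total 355; the given cells sum to 294, so (5,4) = 61.
Column 5 needs 355; the known cells sum to 304, so (2,5) = 51.
From main diagonal, 355 − (75 + 71 + 67 + 73) gives (1,1) = 69.
Anti-diagonal needs 355; the known cells sum to 270, so (5,1) = 85.
Row 1 must total 355; the given cells sum to 274, so (1,2) = 81.
Row 2: 63 + 75 + 89 + 51 + ? = 355, so (2,3) = 77.
From column 1, 355 − (69 + 63 + 91 + 85) gives (3,1) = 47.
Column 3 must total 355; the given cells sum to 306, so (5,3) = 49.
Row 3: 47 + 71 + 83 + 95 + ? = 355, so (3,2) = 59.
From row 5, 355 − (85 + 49 + 61 + 73) gives (5,2) = 87.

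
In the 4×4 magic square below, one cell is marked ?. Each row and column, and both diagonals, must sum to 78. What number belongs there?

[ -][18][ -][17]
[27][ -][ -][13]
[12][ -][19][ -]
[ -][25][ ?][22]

15

The remaining cell in column 4 is (3,4) = 78 − 52 = 26.
The remaining cell in row 3 is (3,2) = 78 − 57 = 21.
From column 2, 78 − (18 + 21 + 25) gives (2,2) = 14.
The remaining cell in main diagonal is (1,1) = 78 − 55 = 23.
From row 1, 78 − (23 + 18 + 17) gives (1,3) = 20.
Row 2 needs 78; the known cells sum to 54, so (2,3) = 24.
Column 1 must total 78; the given cells sum to 62, so (4,1) = 16.
Using column 3: 20 + 24 + 19 + ? → (4,3) = 78 − 63 = 15.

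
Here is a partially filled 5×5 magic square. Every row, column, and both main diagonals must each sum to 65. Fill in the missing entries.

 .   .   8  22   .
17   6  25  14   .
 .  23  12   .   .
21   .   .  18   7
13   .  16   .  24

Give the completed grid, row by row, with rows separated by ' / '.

Row 2 needs 65; the known cells sum to 62, so (2,5) = 3.
Column 3 needs 65; the known cells sum to 61, so (4,3) = 4.
Using main diagonal: 6 + 12 + 18 + 24 + ? → (1,1) = 65 − 60 = 5.
Using row 4: 21 + 4 + 18 + 7 + ? → (4,2) = 65 − 50 = 15.
Column 1 must total 65; the given cells sum to 56, so (3,1) = 9.
Anti-diagonal must total 65; the given cells sum to 54, so (1,5) = 11.
From row 1, 65 − (5 + 8 + 22 + 11) gives (1,2) = 19.
Using column 2: 19 + 6 + 23 + 15 + ? → (5,2) = 65 − 63 = 2.
The remaining cell in column 5 is (3,5) = 65 − 45 = 20.
Row 3 must total 65; the given cells sum to 64, so (3,4) = 1.
Using row 5: 13 + 2 + 16 + 24 + ? → (5,4) = 65 − 55 = 10.

5 19 8 22 11 / 17 6 25 14 3 / 9 23 12 1 20 / 21 15 4 18 7 / 13 2 16 10 24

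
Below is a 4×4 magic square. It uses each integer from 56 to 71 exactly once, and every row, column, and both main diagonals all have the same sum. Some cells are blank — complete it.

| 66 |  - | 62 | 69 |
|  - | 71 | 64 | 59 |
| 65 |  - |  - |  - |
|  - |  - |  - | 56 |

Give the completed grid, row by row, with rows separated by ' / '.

66 57 62 69 / 60 71 64 59 / 65 58 61 70 / 63 68 67 56

The entries are 56 through 71, which sum to 1016, so each line sums to 1016/4 = 254.
The remaining cell in row 1 is (1,2) = 254 − 197 = 57.
From row 2, 254 − (71 + 64 + 59) gives (2,1) = 60.
Column 1 needs 254; the known cells sum to 191, so (4,1) = 63.
Using column 4: 69 + 59 + 56 + ? → (3,4) = 254 − 184 = 70.
Using main diagonal: 66 + 71 + 56 + ? → (3,3) = 254 − 193 = 61.
The remaining cell in anti-diagonal is (3,2) = 254 − 196 = 58.
The remaining cell in column 2 is (4,2) = 254 − 186 = 68.
Using column 3: 62 + 64 + 61 + ? → (4,3) = 254 − 187 = 67.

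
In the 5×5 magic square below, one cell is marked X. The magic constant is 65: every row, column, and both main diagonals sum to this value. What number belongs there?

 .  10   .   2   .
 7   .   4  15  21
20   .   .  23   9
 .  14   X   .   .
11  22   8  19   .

25

The remaining cell in row 2 is (2,2) = 65 − 47 = 18.
From row 5, 65 − (11 + 22 + 8 + 19) gives (5,5) = 5.
From column 2, 65 − (10 + 18 + 14 + 22) gives (3,2) = 1.
The remaining cell in column 4 is (4,4) = 65 − 59 = 6.
The remaining cell in row 3 is (3,3) = 65 − 53 = 12.
Main diagonal needs 65; the known cells sum to 41, so (1,1) = 24.
The remaining cell in anti-diagonal is (1,5) = 65 − 52 = 13.
Row 1 needs 65; the known cells sum to 49, so (1,3) = 16.
From column 1, 65 − (24 + 7 + 20 + 11) gives (4,1) = 3.
The remaining cell in column 3 is (4,3) = 65 − 40 = 25.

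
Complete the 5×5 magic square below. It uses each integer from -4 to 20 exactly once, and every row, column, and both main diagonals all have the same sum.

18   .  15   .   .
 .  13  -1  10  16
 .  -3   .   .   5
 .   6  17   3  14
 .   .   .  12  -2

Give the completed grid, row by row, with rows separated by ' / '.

The entries are -4 through 20, which sum to 200, so each line sums to 200/5 = 40.
Row 2 must total 40; the given cells sum to 38, so (2,1) = 2.
Using row 4: 6 + 17 + 3 + 14 + ? → (4,1) = 40 − 40 = 0.
Column 5: 16 + 5 + 14 + (-2) + ? = 40, so (1,5) = 7.
The remaining cell in main diagonal is (3,3) = 40 − 32 = 8.
The remaining cell in anti-diagonal is (5,1) = 40 − 31 = 9.
Column 1 needs 40; the known cells sum to 29, so (3,1) = 11.
Column 3: 15 + (-1) + 8 + 17 + ? = 40, so (5,3) = 1.
From row 3, 40 − (11 + (-3) + 8 + 5) gives (3,4) = 19.
From row 5, 40 − (9 + 1 + 12 + (-2)) gives (5,2) = 20.
Column 2: 13 + (-3) + 6 + 20 + ? = 40, so (1,2) = 4.
The remaining cell in column 4 is (1,4) = 40 − 44 = -4.

18 4 15 -4 7 / 2 13 -1 10 16 / 11 -3 8 19 5 / 0 6 17 3 14 / 9 20 1 12 -2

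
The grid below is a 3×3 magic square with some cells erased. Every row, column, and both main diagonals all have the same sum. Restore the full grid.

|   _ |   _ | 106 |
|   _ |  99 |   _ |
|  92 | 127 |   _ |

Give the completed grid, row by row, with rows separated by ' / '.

Anti-diagonal is already complete: 106 + 99 + 92 = 297, so that is the magic constant.
Using row 3: 92 + 127 + ? → (3,3) = 297 − 219 = 78.
Column 2: 99 + 127 + ? = 297, so (1,2) = 71.
Column 3 must total 297; the given cells sum to 184, so (2,3) = 113.
From main diagonal, 297 − (99 + 78) gives (1,1) = 120.
The remaining cell in row 2 is (2,1) = 297 − 212 = 85.

120 71 106 / 85 99 113 / 92 127 78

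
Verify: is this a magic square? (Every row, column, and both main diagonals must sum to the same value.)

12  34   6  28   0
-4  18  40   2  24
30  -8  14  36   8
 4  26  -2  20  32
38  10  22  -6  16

Row 1: 12 + 34 + 6 + 28 + 0 = 80.
Row 2: -4 + 18 + 40 + 2 + 24 = 80.
Row 3: 30 + (-8) + 14 + 36 + 8 = 80.
Row 4: 4 + 26 + (-2) + 20 + 32 = 80.
Row 5: 38 + 10 + 22 + (-6) + 16 = 80.
Column 1: 12 + (-4) + 30 + 4 + 38 = 80.
Column 2: 34 + 18 + (-8) + 26 + 10 = 80.
Column 3: 6 + 40 + 14 + (-2) + 22 = 80.
Column 4: 28 + 2 + 36 + 20 + (-6) = 80.
Column 5: 0 + 24 + 8 + 32 + 16 = 80.
Main diagonal: 12 + 18 + 14 + 20 + 16 = 80.
Anti-diagonal: 0 + 2 + 14 + 26 + 38 = 80.
All lines sum to 80.

Yes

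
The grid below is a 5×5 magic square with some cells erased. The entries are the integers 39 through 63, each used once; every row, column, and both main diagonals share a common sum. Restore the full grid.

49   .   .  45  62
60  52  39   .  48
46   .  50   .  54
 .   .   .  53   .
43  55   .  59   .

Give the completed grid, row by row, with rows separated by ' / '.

49 41 58 45 62 / 60 52 39 56 48 / 46 63 50 42 54 / 57 44 61 53 40 / 43 55 47 59 51

The entries are 39 through 63, which sum to 1275, so each line sums to 1275/5 = 255.
Row 2 must total 255; the given cells sum to 199, so (2,4) = 56.
The remaining cell in column 1 is (4,1) = 255 − 198 = 57.
Column 4 must total 255; the given cells sum to 213, so (3,4) = 42.
Main diagonal: 49 + 52 + 50 + 53 + ? = 255, so (5,5) = 51.
Anti-diagonal: 62 + 56 + 50 + 43 + ? = 255, so (4,2) = 44.
From row 3, 255 − (46 + 50 + 42 + 54) gives (3,2) = 63.
Using row 5: 43 + 55 + 59 + 51 + ? → (5,3) = 255 − 208 = 47.
From column 2, 255 − (52 + 63 + 44 + 55) gives (1,2) = 41.
Column 5 must total 255; the given cells sum to 215, so (4,5) = 40.
The remaining cell in row 1 is (1,3) = 255 − 197 = 58.
Row 4 needs 255; the known cells sum to 194, so (4,3) = 61.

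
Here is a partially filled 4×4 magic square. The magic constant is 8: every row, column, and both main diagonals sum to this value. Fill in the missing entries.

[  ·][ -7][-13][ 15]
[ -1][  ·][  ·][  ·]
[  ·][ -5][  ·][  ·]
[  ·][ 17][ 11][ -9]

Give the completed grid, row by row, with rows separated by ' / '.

13 -7 -13 15 / -1 3 9 -3 / 7 -5 1 5 / -11 17 11 -9

The remaining cell in row 1 is (1,1) = 8 − (-5) = 13.
The remaining cell in row 4 is (4,1) = 8 − 19 = -11.
Column 1 must total 8; the given cells sum to 1, so (3,1) = 7.
Column 2 must total 8; the given cells sum to 5, so (2,2) = 3.
The remaining cell in main diagonal is (3,3) = 8 − 7 = 1.
Anti-diagonal needs 8; the known cells sum to -1, so (2,3) = 9.
The remaining cell in row 2 is (2,4) = 8 − 11 = -3.
Using row 3: 7 + (-5) + 1 + ? → (3,4) = 8 − 3 = 5.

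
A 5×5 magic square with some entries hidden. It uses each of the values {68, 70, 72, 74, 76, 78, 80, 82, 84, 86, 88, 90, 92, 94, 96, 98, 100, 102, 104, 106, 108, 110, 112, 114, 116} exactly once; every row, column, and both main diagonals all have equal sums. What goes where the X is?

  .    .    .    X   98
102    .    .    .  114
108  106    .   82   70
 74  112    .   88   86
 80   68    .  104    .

The 25 entries sum to 2300, so each line sums to 2300/5 = 460.
The remaining cell in row 3 is (3,3) = 460 − 366 = 94.
Row 4 needs 460; the known cells sum to 360, so (4,3) = 100.
Using column 1: 102 + 108 + 74 + 80 + ? → (1,1) = 460 − 364 = 96.
The remaining cell in column 5 is (5,5) = 460 − 368 = 92.
The remaining cell in main diagonal is (2,2) = 460 − 370 = 90.
Anti-diagonal: 98 + 94 + 112 + 80 + ? = 460, so (2,4) = 76.
Using row 2: 102 + 90 + 76 + 114 + ? → (2,3) = 460 − 382 = 78.
The remaining cell in row 5 is (5,3) = 460 − 344 = 116.
From column 2, 460 − (90 + 106 + 112 + 68) gives (1,2) = 84.
Using column 3: 78 + 94 + 100 + 116 + ? → (1,3) = 460 − 388 = 72.
From column 4, 460 − (76 + 82 + 88 + 104) gives (1,4) = 110.

110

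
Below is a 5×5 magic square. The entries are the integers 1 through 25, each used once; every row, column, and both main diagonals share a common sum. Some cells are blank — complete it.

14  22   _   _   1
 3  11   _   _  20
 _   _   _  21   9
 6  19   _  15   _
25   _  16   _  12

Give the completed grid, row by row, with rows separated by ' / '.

14 22 10 18 1 / 3 11 24 7 20 / 17 5 13 21 9 / 6 19 2 15 23 / 25 8 16 4 12

The entries are 1 through 25, which sum to 325, so each line sums to 325/5 = 65.
From column 1, 65 − (14 + 3 + 6 + 25) gives (3,1) = 17.
Column 5: 1 + 20 + 9 + 12 + ? = 65, so (4,5) = 23.
Using main diagonal: 14 + 11 + 15 + 12 + ? → (3,3) = 65 − 52 = 13.
Anti-diagonal needs 65; the known cells sum to 58, so (2,4) = 7.
Row 2: 3 + 11 + 7 + 20 + ? = 65, so (2,3) = 24.
Row 3 must total 65; the given cells sum to 60, so (3,2) = 5.
Row 4 needs 65; the known cells sum to 63, so (4,3) = 2.
Column 2 needs 65; the known cells sum to 57, so (5,2) = 8.
The remaining cell in column 3 is (1,3) = 65 − 55 = 10.
Row 1: 14 + 22 + 10 + 1 + ? = 65, so (1,4) = 18.
Row 5: 25 + 8 + 16 + 12 + ? = 65, so (5,4) = 4.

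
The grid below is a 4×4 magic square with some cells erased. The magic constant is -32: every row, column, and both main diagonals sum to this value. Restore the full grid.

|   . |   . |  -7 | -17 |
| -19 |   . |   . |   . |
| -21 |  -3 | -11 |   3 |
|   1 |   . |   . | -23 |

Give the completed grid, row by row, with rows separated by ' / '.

Column 1 needs -32; the known cells sum to -39, so (1,1) = 7.
From column 4, -32 − (-17 + 3 + (-23)) gives (2,4) = 5.
Main diagonal: 7 + (-11) + (-23) + ? = -32, so (2,2) = -5.
From anti-diagonal, -32 − (-17 + (-3) + 1) gives (2,3) = -13.
Using row 1: 7 + (-7) + (-17) + ? → (1,2) = -32 − (-17) = -15.
The remaining cell in column 2 is (4,2) = -32 − (-23) = -9.
The remaining cell in column 3 is (4,3) = -32 − (-31) = -1.

7 -15 -7 -17 / -19 -5 -13 5 / -21 -3 -11 3 / 1 -9 -1 -23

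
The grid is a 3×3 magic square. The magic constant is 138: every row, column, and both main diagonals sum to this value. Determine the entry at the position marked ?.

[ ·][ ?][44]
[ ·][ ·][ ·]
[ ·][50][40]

From row 3, 138 − (50 + 40) gives (3,1) = 48.
From column 3, 138 − (44 + 40) gives (2,3) = 54.
Anti-diagonal must total 138; the given cells sum to 92, so (2,2) = 46.
From row 2, 138 − (46 + 54) gives (2,1) = 38.
Column 1 must total 138; the given cells sum to 86, so (1,1) = 52.
Column 2 needs 138; the known cells sum to 96, so (1,2) = 42.

42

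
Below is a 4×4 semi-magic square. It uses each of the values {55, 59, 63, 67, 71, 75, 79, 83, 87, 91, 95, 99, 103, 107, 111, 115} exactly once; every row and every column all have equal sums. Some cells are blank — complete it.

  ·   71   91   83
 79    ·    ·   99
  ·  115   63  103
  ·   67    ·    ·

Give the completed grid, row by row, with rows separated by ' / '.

95 71 91 83 / 79 87 75 99 / 59 115 63 103 / 107 67 111 55

The 16 entries sum to 1360, so each line sums to 1360/4 = 340.
Row 1: 71 + 91 + 83 + ? = 340, so (1,1) = 95.
The remaining cell in row 3 is (3,1) = 340 − 281 = 59.
Column 1: 95 + 79 + 59 + ? = 340, so (4,1) = 107.
The remaining cell in column 2 is (2,2) = 340 − 253 = 87.
Column 4 needs 340; the known cells sum to 285, so (4,4) = 55.
From row 2, 340 − (79 + 87 + 99) gives (2,3) = 75.
Row 4 must total 340; the given cells sum to 229, so (4,3) = 111.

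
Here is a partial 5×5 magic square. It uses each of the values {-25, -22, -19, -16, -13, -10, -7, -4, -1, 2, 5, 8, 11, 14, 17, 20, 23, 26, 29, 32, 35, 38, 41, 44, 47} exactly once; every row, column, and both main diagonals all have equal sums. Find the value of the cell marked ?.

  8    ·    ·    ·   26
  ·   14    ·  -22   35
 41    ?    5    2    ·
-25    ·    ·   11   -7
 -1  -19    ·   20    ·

The 25 entries sum to 275, so each line sums to 275/5 = 55.
Column 1 needs 55; the known cells sum to 23, so (2,1) = 32.
Column 4 must total 55; the given cells sum to 11, so (1,4) = 44.
Main diagonal: 8 + 14 + 5 + 11 + ? = 55, so (5,5) = 17.
The remaining cell in anti-diagonal is (4,2) = 55 − 8 = 47.
Row 2 needs 55; the known cells sum to 59, so (2,3) = -4.
The remaining cell in row 4 is (4,3) = 55 − 26 = 29.
From row 5, 55 − (-1 + (-19) + 20 + 17) gives (5,3) = 38.
Column 3 needs 55; the known cells sum to 68, so (1,3) = -13.
Column 5 must total 55; the given cells sum to 71, so (3,5) = -16.
The remaining cell in row 1 is (1,2) = 55 − 65 = -10.
Row 3 must total 55; the given cells sum to 32, so (3,2) = 23.

23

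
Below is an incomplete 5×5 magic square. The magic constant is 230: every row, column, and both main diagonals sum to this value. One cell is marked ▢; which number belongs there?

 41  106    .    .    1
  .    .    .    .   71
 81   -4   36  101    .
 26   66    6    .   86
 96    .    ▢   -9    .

The remaining cell in row 3 is (3,5) = 230 − 214 = 16.
From row 4, 230 − (26 + 66 + 6 + 86) gives (4,4) = 46.
Using column 1: 41 + 81 + 26 + 96 + ? → (2,1) = 230 − 244 = -14.
Column 5: 1 + 71 + 16 + 86 + ? = 230, so (5,5) = 56.
The remaining cell in main diagonal is (2,2) = 230 − 179 = 51.
Using anti-diagonal: 1 + 36 + 66 + 96 + ? → (2,4) = 230 − 199 = 31.
Row 2 must total 230; the given cells sum to 139, so (2,3) = 91.
Column 2: 106 + 51 + (-4) + 66 + ? = 230, so (5,2) = 11.
Column 4: 31 + 101 + 46 + (-9) + ? = 230, so (1,4) = 61.
Row 1 needs 230; the known cells sum to 209, so (1,3) = 21.
Row 5: 96 + 11 + (-9) + 56 + ? = 230, so (5,3) = 76.

76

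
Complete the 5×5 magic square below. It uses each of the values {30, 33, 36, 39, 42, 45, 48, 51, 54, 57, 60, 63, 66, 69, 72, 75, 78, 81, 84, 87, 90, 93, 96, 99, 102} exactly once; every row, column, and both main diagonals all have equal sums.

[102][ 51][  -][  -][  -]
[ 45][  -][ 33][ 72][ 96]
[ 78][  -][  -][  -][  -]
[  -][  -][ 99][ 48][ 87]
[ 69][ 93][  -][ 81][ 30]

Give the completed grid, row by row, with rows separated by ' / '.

102 51 75 39 63 / 45 84 33 72 96 / 78 42 66 90 54 / 36 60 99 48 87 / 69 93 57 81 30

The 25 entries sum to 1650, so each line sums to 1650/5 = 330.
From row 2, 330 − (45 + 33 + 72 + 96) gives (2,2) = 84.
From row 5, 330 − (69 + 93 + 81 + 30) gives (5,3) = 57.
From column 1, 330 − (102 + 45 + 78 + 69) gives (4,1) = 36.
Main diagonal: 102 + 84 + 48 + 30 + ? = 330, so (3,3) = 66.
From row 4, 330 − (36 + 99 + 48 + 87) gives (4,2) = 60.
Column 2: 51 + 84 + 60 + 93 + ? = 330, so (3,2) = 42.
Using column 3: 33 + 66 + 99 + 57 + ? → (1,3) = 330 − 255 = 75.
Anti-diagonal needs 330; the known cells sum to 267, so (1,5) = 63.
Row 1: 102 + 51 + 75 + 63 + ? = 330, so (1,4) = 39.
Column 4 needs 330; the known cells sum to 240, so (3,4) = 90.
Column 5: 63 + 96 + 87 + 30 + ? = 330, so (3,5) = 54.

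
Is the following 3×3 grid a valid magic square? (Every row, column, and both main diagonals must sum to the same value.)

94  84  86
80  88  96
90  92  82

Yes

Row 1: 94 + 84 + 86 = 264.
Row 2: 80 + 88 + 96 = 264.
Row 3: 90 + 92 + 82 = 264.
Column 1: 94 + 80 + 90 = 264.
Column 2: 84 + 88 + 92 = 264.
Column 3: 86 + 96 + 82 = 264.
Main diagonal: 94 + 88 + 82 = 264.
Anti-diagonal: 86 + 88 + 90 = 264.
All lines sum to 264.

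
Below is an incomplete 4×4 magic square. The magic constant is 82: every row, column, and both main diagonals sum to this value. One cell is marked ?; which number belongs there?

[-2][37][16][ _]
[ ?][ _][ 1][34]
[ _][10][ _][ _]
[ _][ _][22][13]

19

From row 1, 82 − (-2 + 37 + 16) gives (1,4) = 31.
The remaining cell in column 3 is (3,3) = 82 − 39 = 43.
Column 4 needs 82; the known cells sum to 78, so (3,4) = 4.
Main diagonal needs 82; the known cells sum to 54, so (2,2) = 28.
Using anti-diagonal: 31 + 1 + 10 + ? → (4,1) = 82 − 42 = 40.
Using row 2: 28 + 1 + 34 + ? → (2,1) = 82 − 63 = 19.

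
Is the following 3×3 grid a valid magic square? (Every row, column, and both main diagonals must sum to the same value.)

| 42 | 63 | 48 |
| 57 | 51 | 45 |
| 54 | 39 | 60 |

Row 1: 42 + 63 + 48 = 153.
Row 2: 57 + 51 + 45 = 153.
Row 3: 54 + 39 + 60 = 153.
Column 1: 42 + 57 + 54 = 153.
Column 2: 63 + 51 + 39 = 153.
Column 3: 48 + 45 + 60 = 153.
Main diagonal: 42 + 51 + 60 = 153.
Anti-diagonal: 48 + 51 + 54 = 153.
All lines sum to 153.

Yes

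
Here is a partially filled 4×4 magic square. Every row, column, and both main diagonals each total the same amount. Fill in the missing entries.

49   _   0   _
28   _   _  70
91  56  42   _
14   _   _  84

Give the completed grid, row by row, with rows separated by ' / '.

49 98 0 35 / 28 7 77 70 / 91 56 42 -7 / 14 21 63 84

Column 1 is already complete: 49 + 28 + 91 + 14 = 182, so that is the magic constant.
Row 3 needs 182; the known cells sum to 189, so (3,4) = -7.
The remaining cell in column 4 is (1,4) = 182 − 147 = 35.
Main diagonal must total 182; the given cells sum to 175, so (2,2) = 7.
Anti-diagonal needs 182; the known cells sum to 105, so (2,3) = 77.
Row 1 must total 182; the given cells sum to 84, so (1,2) = 98.
Column 2 needs 182; the known cells sum to 161, so (4,2) = 21.
Column 3 must total 182; the given cells sum to 119, so (4,3) = 63.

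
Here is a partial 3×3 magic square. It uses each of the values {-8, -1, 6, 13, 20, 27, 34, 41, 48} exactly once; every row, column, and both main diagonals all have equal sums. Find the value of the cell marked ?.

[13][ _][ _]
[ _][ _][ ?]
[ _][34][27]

-8

The 9 entries sum to 180, so each line sums to 180/3 = 60.
Row 3: 34 + 27 + ? = 60, so (3,1) = -1.
Using column 1: 13 + (-1) + ? → (2,1) = 60 − 12 = 48.
Using main diagonal: 13 + 27 + ? → (2,2) = 60 − 40 = 20.
Using anti-diagonal: 20 + (-1) + ? → (1,3) = 60 − 19 = 41.
The remaining cell in row 1 is (1,2) = 60 − 54 = 6.
From row 2, 60 − (48 + 20) gives (2,3) = -8.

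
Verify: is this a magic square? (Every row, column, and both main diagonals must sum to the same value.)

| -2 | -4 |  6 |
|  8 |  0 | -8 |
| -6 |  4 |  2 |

Yes

Row 1: -2 + (-4) + 6 = 0.
Row 2: 8 + 0 + (-8) = 0.
Row 3: -6 + 4 + 2 = 0.
Column 1: -2 + 8 + (-6) = 0.
Column 2: -4 + 0 + 4 = 0.
Column 3: 6 + (-8) + 2 = 0.
Main diagonal: -2 + 0 + 2 = 0.
Anti-diagonal: 6 + 0 + (-6) = 0.
All lines sum to 0.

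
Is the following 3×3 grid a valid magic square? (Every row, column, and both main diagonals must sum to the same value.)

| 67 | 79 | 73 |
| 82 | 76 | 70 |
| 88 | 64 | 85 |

No — row 1 sums to 219 but row 3 sums to 237.

Row 1: 67 + 79 + 73 = 219.
Row 2: 82 + 76 + 70 = 228.
Row 3: 88 + 64 + 85 = 237.
Column 1: 67 + 82 + 88 = 237.
Column 2: 79 + 76 + 64 = 219.
Column 3: 73 + 70 + 85 = 228.
Main diagonal: 67 + 76 + 85 = 228.
Anti-diagonal: 73 + 76 + 88 = 237.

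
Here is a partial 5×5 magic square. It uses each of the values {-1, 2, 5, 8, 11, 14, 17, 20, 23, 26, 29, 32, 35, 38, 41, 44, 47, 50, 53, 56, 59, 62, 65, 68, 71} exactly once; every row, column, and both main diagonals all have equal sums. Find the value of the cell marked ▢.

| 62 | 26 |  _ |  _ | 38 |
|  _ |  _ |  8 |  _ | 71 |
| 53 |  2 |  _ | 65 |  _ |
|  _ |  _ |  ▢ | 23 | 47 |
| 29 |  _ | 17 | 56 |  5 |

59

The 25 entries sum to 875, so each line sums to 875/5 = 175.
Row 5 must total 175; the given cells sum to 107, so (5,2) = 68.
From column 5, 175 − (38 + 71 + 47 + 5) gives (3,5) = 14.
From row 3, 175 − (53 + 2 + 65 + 14) gives (3,3) = 41.
From main diagonal, 175 − (62 + 41 + 23 + 5) gives (2,2) = 44.
Column 2: 26 + 44 + 2 + 68 + ? = 175, so (4,2) = 35.
Anti-diagonal must total 175; the given cells sum to 143, so (2,4) = 32.
From row 2, 175 − (44 + 8 + 32 + 71) gives (2,1) = 20.
Column 1 needs 175; the known cells sum to 164, so (4,1) = 11.
Column 4 needs 175; the known cells sum to 176, so (1,4) = -1.
The remaining cell in row 1 is (1,3) = 175 − 125 = 50.
From row 4, 175 − (11 + 35 + 23 + 47) gives (4,3) = 59.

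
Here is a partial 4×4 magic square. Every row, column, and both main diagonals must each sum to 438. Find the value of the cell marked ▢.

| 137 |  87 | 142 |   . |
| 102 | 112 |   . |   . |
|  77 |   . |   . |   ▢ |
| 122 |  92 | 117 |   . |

Row 1: 137 + 87 + 142 + ? = 438, so (1,4) = 72.
Row 4 needs 438; the known cells sum to 331, so (4,4) = 107.
Column 2: 87 + 112 + 92 + ? = 438, so (3,2) = 147.
Main diagonal: 137 + 112 + 107 + ? = 438, so (3,3) = 82.
The remaining cell in anti-diagonal is (2,3) = 438 − 341 = 97.
Row 2 must total 438; the given cells sum to 311, so (2,4) = 127.
Row 3 needs 438; the known cells sum to 306, so (3,4) = 132.

132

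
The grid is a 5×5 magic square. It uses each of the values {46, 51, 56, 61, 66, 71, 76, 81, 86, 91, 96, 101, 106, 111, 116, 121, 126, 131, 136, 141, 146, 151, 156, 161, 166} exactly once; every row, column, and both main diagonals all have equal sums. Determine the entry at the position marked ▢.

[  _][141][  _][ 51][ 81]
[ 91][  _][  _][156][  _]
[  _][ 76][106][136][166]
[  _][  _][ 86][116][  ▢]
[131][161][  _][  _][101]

The 25 entries sum to 2650, so each line sums to 2650/5 = 530.
The remaining cell in row 3 is (3,1) = 530 − 484 = 46.
Using column 4: 51 + 156 + 136 + 116 + ? → (5,4) = 530 − 459 = 71.
Anti-diagonal must total 530; the given cells sum to 474, so (4,2) = 56.
Using row 5: 131 + 161 + 71 + 101 + ? → (5,3) = 530 − 464 = 66.
Column 2: 141 + 76 + 56 + 161 + ? = 530, so (2,2) = 96.
Main diagonal: 96 + 106 + 116 + 101 + ? = 530, so (1,1) = 111.
Row 1: 111 + 141 + 51 + 81 + ? = 530, so (1,3) = 146.
Column 1: 111 + 91 + 46 + 131 + ? = 530, so (4,1) = 151.
Column 3: 146 + 106 + 86 + 66 + ? = 530, so (2,3) = 126.
Row 2 needs 530; the known cells sum to 469, so (2,5) = 61.
From row 4, 530 − (151 + 56 + 86 + 116) gives (4,5) = 121.

121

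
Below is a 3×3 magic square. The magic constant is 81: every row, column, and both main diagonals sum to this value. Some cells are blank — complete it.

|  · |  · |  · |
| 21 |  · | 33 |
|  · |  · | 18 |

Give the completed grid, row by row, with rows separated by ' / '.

36 15 30 / 21 27 33 / 24 39 18

Row 2 must total 81; the given cells sum to 54, so (2,2) = 27.
Column 3: 33 + 18 + ? = 81, so (1,3) = 30.
Main diagonal: 27 + 18 + ? = 81, so (1,1) = 36.
Anti-diagonal: 30 + 27 + ? = 81, so (3,1) = 24.
Row 1 must total 81; the given cells sum to 66, so (1,2) = 15.
Row 3: 24 + 18 + ? = 81, so (3,2) = 39.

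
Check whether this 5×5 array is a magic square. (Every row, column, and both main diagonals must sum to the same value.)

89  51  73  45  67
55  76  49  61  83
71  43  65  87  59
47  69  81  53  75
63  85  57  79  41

No — column 1 sums to 325 but main diagonal sums to 324.

Row 1: 89 + 51 + 73 + 45 + 67 = 325.
Row 2: 55 + 76 + 49 + 61 + 83 = 324.
Row 3: 71 + 43 + 65 + 87 + 59 = 325.
Row 4: 47 + 69 + 81 + 53 + 75 = 325.
Row 5: 63 + 85 + 57 + 79 + 41 = 325.
Column 1: 89 + 55 + 71 + 47 + 63 = 325.
Column 2: 51 + 76 + 43 + 69 + 85 = 324.
Column 3: 73 + 49 + 65 + 81 + 57 = 325.
Column 4: 45 + 61 + 87 + 53 + 79 = 325.
Column 5: 67 + 83 + 59 + 75 + 41 = 325.
Main diagonal: 89 + 76 + 65 + 53 + 41 = 324.
Anti-diagonal: 67 + 61 + 65 + 69 + 63 = 325.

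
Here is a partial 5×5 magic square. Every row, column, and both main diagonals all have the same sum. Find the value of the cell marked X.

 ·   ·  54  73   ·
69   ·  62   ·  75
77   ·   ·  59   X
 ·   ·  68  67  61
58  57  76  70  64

53

Row 5 is complete and sums to 325; that is the magic constant.
From column 3, 325 − (54 + 62 + 68 + 76) gives (3,3) = 65.
The remaining cell in column 4 is (2,4) = 325 − 269 = 56.
Row 2 must total 325; the given cells sum to 262, so (2,2) = 63.
The remaining cell in main diagonal is (1,1) = 325 − 259 = 66.
From column 1, 325 − (66 + 69 + 77 + 58) gives (4,1) = 55.
Row 4 must total 325; the given cells sum to 251, so (4,2) = 74.
Anti-diagonal needs 325; the known cells sum to 253, so (1,5) = 72.
Using row 1: 66 + 54 + 73 + 72 + ? → (1,2) = 325 − 265 = 60.
From column 2, 325 − (60 + 63 + 74 + 57) gives (3,2) = 71.
Column 5 must total 325; the given cells sum to 272, so (3,5) = 53.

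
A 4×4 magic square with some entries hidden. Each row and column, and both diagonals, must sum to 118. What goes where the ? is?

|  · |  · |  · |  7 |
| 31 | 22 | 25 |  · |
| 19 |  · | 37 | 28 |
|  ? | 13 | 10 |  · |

52

The remaining cell in row 2 is (2,4) = 118 − 78 = 40.
Row 3 must total 118; the given cells sum to 84, so (3,2) = 34.
Column 2 needs 118; the known cells sum to 69, so (1,2) = 49.
Column 3 needs 118; the known cells sum to 72, so (1,3) = 46.
Using column 4: 7 + 40 + 28 + ? → (4,4) = 118 − 75 = 43.
Main diagonal must total 118; the given cells sum to 102, so (1,1) = 16.
Anti-diagonal needs 118; the known cells sum to 66, so (4,1) = 52.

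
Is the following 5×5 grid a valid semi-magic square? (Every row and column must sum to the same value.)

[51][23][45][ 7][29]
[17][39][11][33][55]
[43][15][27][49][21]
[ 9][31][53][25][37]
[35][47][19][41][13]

Row 1: 51 + 23 + 45 + 7 + 29 = 155.
Row 2: 17 + 39 + 11 + 33 + 55 = 155.
Row 3: 43 + 15 + 27 + 49 + 21 = 155.
Row 4: 9 + 31 + 53 + 25 + 37 = 155.
Row 5: 35 + 47 + 19 + 41 + 13 = 155.
Column 1: 51 + 17 + 43 + 9 + 35 = 155.
Column 2: 23 + 39 + 15 + 31 + 47 = 155.
Column 3: 45 + 11 + 27 + 53 + 19 = 155.
Column 4: 7 + 33 + 49 + 25 + 41 = 155.
Column 5: 29 + 55 + 21 + 37 + 13 = 155.
All lines sum to 155.

Yes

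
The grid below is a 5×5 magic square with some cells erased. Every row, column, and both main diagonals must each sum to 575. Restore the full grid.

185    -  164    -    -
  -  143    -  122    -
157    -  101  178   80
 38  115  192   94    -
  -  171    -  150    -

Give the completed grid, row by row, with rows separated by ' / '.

185 87 164 31 108 / 66 143 45 122 199 / 157 59 101 178 80 / 38 115 192 94 136 / 129 171 73 150 52

Row 3: 157 + 101 + 178 + 80 + ? = 575, so (3,2) = 59.
Row 4: 38 + 115 + 192 + 94 + ? = 575, so (4,5) = 136.
Column 2 must total 575; the given cells sum to 488, so (1,2) = 87.
The remaining cell in column 4 is (1,4) = 575 − 544 = 31.
From main diagonal, 575 − (185 + 143 + 101 + 94) gives (5,5) = 52.
From row 1, 575 − (185 + 87 + 164 + 31) gives (1,5) = 108.
Column 5 needs 575; the known cells sum to 376, so (2,5) = 199.
From anti-diagonal, 575 − (108 + 122 + 101 + 115) gives (5,1) = 129.
Row 5 needs 575; the known cells sum to 502, so (5,3) = 73.
Column 1 needs 575; the known cells sum to 509, so (2,1) = 66.
Column 3 needs 575; the known cells sum to 530, so (2,3) = 45.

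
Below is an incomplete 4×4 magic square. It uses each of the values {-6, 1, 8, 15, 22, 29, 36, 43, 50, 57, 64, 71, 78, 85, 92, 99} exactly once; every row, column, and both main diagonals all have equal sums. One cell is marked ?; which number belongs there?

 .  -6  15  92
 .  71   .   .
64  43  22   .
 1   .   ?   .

99

The 16 entries sum to 744, so each line sums to 744/4 = 186.
Using row 1: -6 + 15 + 92 + ? → (1,1) = 186 − 101 = 85.
Row 3 needs 186; the known cells sum to 129, so (3,4) = 57.
From column 1, 186 − (85 + 64 + 1) gives (2,1) = 36.
Column 2: -6 + 71 + 43 + ? = 186, so (4,2) = 78.
Main diagonal: 85 + 71 + 22 + ? = 186, so (4,4) = 8.
Anti-diagonal needs 186; the known cells sum to 136, so (2,3) = 50.
Row 2 must total 186; the given cells sum to 157, so (2,4) = 29.
Row 4: 1 + 78 + 8 + ? = 186, so (4,3) = 99.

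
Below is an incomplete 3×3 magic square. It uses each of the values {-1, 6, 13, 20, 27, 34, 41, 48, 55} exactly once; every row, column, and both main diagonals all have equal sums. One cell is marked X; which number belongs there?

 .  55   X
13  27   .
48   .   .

The 9 entries sum to 243, so each line sums to 243/3 = 81.
Row 2 must total 81; the given cells sum to 40, so (2,3) = 41.
Column 1 needs 81; the known cells sum to 61, so (1,1) = 20.
The remaining cell in column 2 is (3,2) = 81 − 82 = -1.
Main diagonal must total 81; the given cells sum to 47, so (3,3) = 34.
The remaining cell in anti-diagonal is (1,3) = 81 − 75 = 6.

6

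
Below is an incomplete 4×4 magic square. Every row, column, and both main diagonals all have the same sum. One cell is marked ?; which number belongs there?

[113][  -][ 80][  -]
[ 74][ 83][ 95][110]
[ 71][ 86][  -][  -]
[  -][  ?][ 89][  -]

Row 2 is complete and sums to 362; that is the magic constant.
Using column 1: 113 + 74 + 71 + ? → (4,1) = 362 − 258 = 104.
Column 3 needs 362; the known cells sum to 264, so (3,3) = 98.
Using main diagonal: 113 + 83 + 98 + ? → (4,4) = 362 − 294 = 68.
Using anti-diagonal: 95 + 86 + 104 + ? → (1,4) = 362 − 285 = 77.
Row 1 needs 362; the known cells sum to 270, so (1,2) = 92.
The remaining cell in row 3 is (3,4) = 362 − 255 = 107.
Row 4: 104 + 89 + 68 + ? = 362, so (4,2) = 101.

101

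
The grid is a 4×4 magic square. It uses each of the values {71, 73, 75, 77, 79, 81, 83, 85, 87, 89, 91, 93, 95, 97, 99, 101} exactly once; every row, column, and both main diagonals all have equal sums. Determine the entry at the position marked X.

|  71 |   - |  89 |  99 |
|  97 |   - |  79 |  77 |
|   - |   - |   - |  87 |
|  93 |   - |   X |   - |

75

The 16 entries sum to 1376, so each line sums to 1376/4 = 344.
Row 1 needs 344; the known cells sum to 259, so (1,2) = 85.
Row 2 needs 344; the known cells sum to 253, so (2,2) = 91.
From column 1, 344 − (71 + 97 + 93) gives (3,1) = 83.
Column 4 needs 344; the known cells sum to 263, so (4,4) = 81.
The remaining cell in main diagonal is (3,3) = 344 − 243 = 101.
Using anti-diagonal: 99 + 79 + 93 + ? → (3,2) = 344 − 271 = 73.
Column 2: 85 + 91 + 73 + ? = 344, so (4,2) = 95.
From column 3, 344 − (89 + 79 + 101) gives (4,3) = 75.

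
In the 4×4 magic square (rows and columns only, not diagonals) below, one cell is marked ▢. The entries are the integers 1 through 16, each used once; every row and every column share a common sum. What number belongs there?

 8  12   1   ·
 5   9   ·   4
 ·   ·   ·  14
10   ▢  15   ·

6

The entries are 1 through 16, which sum to 136, so each line sums to 136/4 = 34.
Row 1: 8 + 12 + 1 + ? = 34, so (1,4) = 13.
From row 2, 34 − (5 + 9 + 4) gives (2,3) = 16.
Using column 1: 8 + 5 + 10 + ? → (3,1) = 34 − 23 = 11.
Column 3 must total 34; the given cells sum to 32, so (3,3) = 2.
The remaining cell in column 4 is (4,4) = 34 − 31 = 3.
Row 3: 11 + 2 + 14 + ? = 34, so (3,2) = 7.
The remaining cell in row 4 is (4,2) = 34 − 28 = 6.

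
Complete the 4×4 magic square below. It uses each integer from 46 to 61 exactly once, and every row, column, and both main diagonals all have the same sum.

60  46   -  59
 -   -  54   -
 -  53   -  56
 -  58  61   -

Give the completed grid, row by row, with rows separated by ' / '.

The entries are 46 through 61, which sum to 856, so each line sums to 856/4 = 214.
Row 1: 60 + 46 + 59 + ? = 214, so (1,3) = 49.
Using column 2: 46 + 53 + 58 + ? → (2,2) = 214 − 157 = 57.
The remaining cell in column 3 is (3,3) = 214 − 164 = 50.
Using main diagonal: 60 + 57 + 50 + ? → (4,4) = 214 − 167 = 47.
The remaining cell in anti-diagonal is (4,1) = 214 − 166 = 48.
Using row 3: 53 + 50 + 56 + ? → (3,1) = 214 − 159 = 55.
Using column 1: 60 + 55 + 48 + ? → (2,1) = 214 − 163 = 51.
The remaining cell in column 4 is (2,4) = 214 − 162 = 52.

60 46 49 59 / 51 57 54 52 / 55 53 50 56 / 48 58 61 47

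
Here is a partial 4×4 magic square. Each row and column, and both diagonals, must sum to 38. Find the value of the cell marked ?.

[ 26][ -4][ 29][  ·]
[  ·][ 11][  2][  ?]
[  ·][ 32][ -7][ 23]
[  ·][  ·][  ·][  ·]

20

The remaining cell in row 1 is (1,4) = 38 − 51 = -13.
Using row 3: 32 + (-7) + 23 + ? → (3,1) = 38 − 48 = -10.
Column 2 needs 38; the known cells sum to 39, so (4,2) = -1.
Column 3: 29 + 2 + (-7) + ? = 38, so (4,3) = 14.
The remaining cell in main diagonal is (4,4) = 38 − 30 = 8.
Using anti-diagonal: -13 + 2 + 32 + ? → (4,1) = 38 − 21 = 17.
From column 1, 38 − (26 + (-10) + 17) gives (2,1) = 5.
The remaining cell in column 4 is (2,4) = 38 − 18 = 20.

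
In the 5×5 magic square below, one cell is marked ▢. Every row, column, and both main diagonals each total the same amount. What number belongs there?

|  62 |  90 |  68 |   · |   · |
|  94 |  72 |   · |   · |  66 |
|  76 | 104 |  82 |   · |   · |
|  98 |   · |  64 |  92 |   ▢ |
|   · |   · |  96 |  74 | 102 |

70

Main diagonal is complete and sums to 410; that is the magic constant.
From column 1, 410 − (62 + 94 + 76 + 98) gives (5,1) = 80.
Using column 3: 68 + 82 + 64 + 96 + ? → (2,3) = 410 − 310 = 100.
From row 2, 410 − (94 + 72 + 100 + 66) gives (2,4) = 78.
Row 5: 80 + 96 + 74 + 102 + ? = 410, so (5,2) = 58.
From column 2, 410 − (90 + 72 + 104 + 58) gives (4,2) = 86.
Using anti-diagonal: 78 + 82 + 86 + 80 + ? → (1,5) = 410 − 326 = 84.
From row 1, 410 − (62 + 90 + 68 + 84) gives (1,4) = 106.
Row 4: 98 + 86 + 64 + 92 + ? = 410, so (4,5) = 70.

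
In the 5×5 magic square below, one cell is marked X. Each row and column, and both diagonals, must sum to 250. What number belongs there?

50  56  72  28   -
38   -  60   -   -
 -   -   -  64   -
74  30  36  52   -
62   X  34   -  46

68

Row 1 must total 250; the given cells sum to 206, so (1,5) = 44.
The remaining cell in row 4 is (4,5) = 250 − 192 = 58.
Using column 1: 50 + 38 + 74 + 62 + ? → (3,1) = 250 − 224 = 26.
From column 3, 250 − (72 + 60 + 36 + 34) gives (3,3) = 48.
From main diagonal, 250 − (50 + 48 + 52 + 46) gives (2,2) = 54.
Using anti-diagonal: 44 + 48 + 30 + 62 + ? → (2,4) = 250 − 184 = 66.
From row 2, 250 − (38 + 54 + 60 + 66) gives (2,5) = 32.
Column 4 needs 250; the known cells sum to 210, so (5,4) = 40.
The remaining cell in column 5 is (3,5) = 250 − 180 = 70.
The remaining cell in row 3 is (3,2) = 250 − 208 = 42.
The remaining cell in row 5 is (5,2) = 250 − 182 = 68.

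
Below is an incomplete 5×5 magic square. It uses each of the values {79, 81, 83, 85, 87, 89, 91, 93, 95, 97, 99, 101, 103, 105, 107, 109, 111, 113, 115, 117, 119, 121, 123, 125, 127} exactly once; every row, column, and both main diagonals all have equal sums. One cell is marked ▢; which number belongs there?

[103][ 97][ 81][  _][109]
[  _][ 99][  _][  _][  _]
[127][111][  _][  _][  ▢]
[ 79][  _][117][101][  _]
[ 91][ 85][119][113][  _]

The 25 entries sum to 2575, so each line sums to 2575/5 = 515.
Using row 1: 103 + 97 + 81 + 109 + ? → (1,4) = 515 − 390 = 125.
Using row 5: 91 + 85 + 119 + 113 + ? → (5,5) = 515 − 408 = 107.
Column 1 must total 515; the given cells sum to 400, so (2,1) = 115.
From column 2, 515 − (97 + 99 + 111 + 85) gives (4,2) = 123.
Main diagonal needs 515; the known cells sum to 410, so (3,3) = 105.
Using anti-diagonal: 109 + 105 + 123 + 91 + ? → (2,4) = 515 − 428 = 87.
The remaining cell in row 4 is (4,5) = 515 − 420 = 95.
Column 3 must total 515; the given cells sum to 422, so (2,3) = 93.
Column 4 needs 515; the known cells sum to 426, so (3,4) = 89.
From row 2, 515 − (115 + 99 + 93 + 87) gives (2,5) = 121.
The remaining cell in row 3 is (3,5) = 515 − 432 = 83.

83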